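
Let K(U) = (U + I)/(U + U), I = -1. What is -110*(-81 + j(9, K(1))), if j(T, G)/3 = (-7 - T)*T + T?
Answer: 53460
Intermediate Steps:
K(U) = (-1 + U)/(2*U) (K(U) = (U - 1)/(U + U) = (-1 + U)/((2*U)) = (-1 + U)*(1/(2*U)) = (-1 + U)/(2*U))
j(T, G) = 3*T + 3*T*(-7 - T) (j(T, G) = 3*((-7 - T)*T + T) = 3*(T*(-7 - T) + T) = 3*(T + T*(-7 - T)) = 3*T + 3*T*(-7 - T))
-110*(-81 + j(9, K(1))) = -110*(-81 - 3*9*(6 + 9)) = -110*(-81 - 3*9*15) = -110*(-81 - 405) = -110*(-486) = 53460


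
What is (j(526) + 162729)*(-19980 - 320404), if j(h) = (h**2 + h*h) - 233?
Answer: -243663205632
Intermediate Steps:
j(h) = -233 + 2*h**2 (j(h) = (h**2 + h**2) - 233 = 2*h**2 - 233 = -233 + 2*h**2)
(j(526) + 162729)*(-19980 - 320404) = ((-233 + 2*526**2) + 162729)*(-19980 - 320404) = ((-233 + 2*276676) + 162729)*(-340384) = ((-233 + 553352) + 162729)*(-340384) = (553119 + 162729)*(-340384) = 715848*(-340384) = -243663205632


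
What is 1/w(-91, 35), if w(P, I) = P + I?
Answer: -1/56 ≈ -0.017857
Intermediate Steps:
w(P, I) = I + P
1/w(-91, 35) = 1/(35 - 91) = 1/(-56) = -1/56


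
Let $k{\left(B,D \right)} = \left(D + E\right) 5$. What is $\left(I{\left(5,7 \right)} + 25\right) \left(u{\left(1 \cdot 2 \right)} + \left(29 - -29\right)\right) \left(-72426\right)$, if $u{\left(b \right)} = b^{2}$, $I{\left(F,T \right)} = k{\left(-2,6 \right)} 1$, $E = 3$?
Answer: $-314328840$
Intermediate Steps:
$k{\left(B,D \right)} = 15 + 5 D$ ($k{\left(B,D \right)} = \left(D + 3\right) 5 = \left(3 + D\right) 5 = 15 + 5 D$)
$I{\left(F,T \right)} = 45$ ($I{\left(F,T \right)} = \left(15 + 5 \cdot 6\right) 1 = \left(15 + 30\right) 1 = 45 \cdot 1 = 45$)
$\left(I{\left(5,7 \right)} + 25\right) \left(u{\left(1 \cdot 2 \right)} + \left(29 - -29\right)\right) \left(-72426\right) = \left(45 + 25\right) \left(\left(1 \cdot 2\right)^{2} + \left(29 - -29\right)\right) \left(-72426\right) = 70 \left(2^{2} + \left(29 + 29\right)\right) \left(-72426\right) = 70 \left(4 + 58\right) \left(-72426\right) = 70 \cdot 62 \left(-72426\right) = 4340 \left(-72426\right) = -314328840$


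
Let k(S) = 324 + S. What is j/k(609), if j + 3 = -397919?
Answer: -397922/933 ≈ -426.50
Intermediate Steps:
j = -397922 (j = -3 - 397919 = -397922)
j/k(609) = -397922/(324 + 609) = -397922/933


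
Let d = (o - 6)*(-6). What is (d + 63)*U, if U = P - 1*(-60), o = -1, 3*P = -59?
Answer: 4235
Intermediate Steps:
P = -59/3 (P = (⅓)*(-59) = -59/3 ≈ -19.667)
d = 42 (d = (-1 - 6)*(-6) = -7*(-6) = 42)
U = 121/3 (U = -59/3 - 1*(-60) = -59/3 + 60 = 121/3 ≈ 40.333)
(d + 63)*U = (42 + 63)*(121/3) = 105*(121/3) = 4235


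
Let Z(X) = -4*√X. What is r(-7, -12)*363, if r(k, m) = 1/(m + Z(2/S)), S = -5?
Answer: -5445/188 + 363*I*√10/188 ≈ -28.963 + 6.1059*I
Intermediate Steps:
r(k, m) = 1/(m - 4*I*√10/5) (r(k, m) = 1/(m - 4*√2*(I*√5/5)) = 1/(m - 4*I*√10/5))
r(-7, -12)*363 = (5/(5*(-12) - 4*I*√10))*363 = (5/(-60 - 4*I*√10))*363 = 1815/(-60 - 4*I*√10)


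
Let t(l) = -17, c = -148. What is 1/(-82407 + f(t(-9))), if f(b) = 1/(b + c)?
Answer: -165/13597156 ≈ -1.2135e-5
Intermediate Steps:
f(b) = 1/(-148 + b) (f(b) = 1/(b - 148) = 1/(-148 + b))
1/(-82407 + f(t(-9))) = 1/(-82407 + 1/(-148 - 17)) = 1/(-82407 + 1/(-165)) = 1/(-82407 - 1/165) = 1/(-13597156/165) = -165/13597156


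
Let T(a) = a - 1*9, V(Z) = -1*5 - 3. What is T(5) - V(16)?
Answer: 4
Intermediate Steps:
V(Z) = -8 (V(Z) = -5 - 3 = -8)
T(a) = -9 + a (T(a) = a - 9 = -9 + a)
T(5) - V(16) = (-9 + 5) - 1*(-8) = -4 + 8 = 4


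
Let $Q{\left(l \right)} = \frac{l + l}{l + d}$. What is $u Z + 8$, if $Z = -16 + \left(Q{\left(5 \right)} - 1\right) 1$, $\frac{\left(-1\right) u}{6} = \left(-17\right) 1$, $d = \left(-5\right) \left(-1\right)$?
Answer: $-1624$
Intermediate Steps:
$d = 5$
$u = 102$ ($u = - 6 \left(\left(-17\right) 1\right) = \left(-6\right) \left(-17\right) = 102$)
$Q{\left(l \right)} = \frac{2 l}{5 + l}$ ($Q{\left(l \right)} = \frac{l + l}{l + 5} = \frac{2 l}{5 + l}$)
$Z = -16$ ($Z = -16 + \left(2 \cdot 5 \frac{1}{5 + 5} - 1\right) 1 = -16 + \left(2 \cdot 5 \cdot \frac{1}{10} - 1\right) 1 = -16 + \left(1 - 1\right) 1 = -16 + 0 \cdot 1 = -16 + 0 = -16$)
$u Z + 8 = 102 \left(-16\right) + 8 = -1632 + 8 = -1624$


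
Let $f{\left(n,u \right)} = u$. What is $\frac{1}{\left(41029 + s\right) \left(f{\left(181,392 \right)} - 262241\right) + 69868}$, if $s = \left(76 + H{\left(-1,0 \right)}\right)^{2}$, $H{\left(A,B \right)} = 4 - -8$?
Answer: $- \frac{1}{12771091409} \approx -7.8302 \cdot 10^{-11}$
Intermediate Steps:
$H{\left(A,B \right)} = 12$ ($H{\left(A,B \right)} = 4 + 8 = 12$)
$s = 7744$ ($s = \left(76 + 12\right)^{2} = 88^{2} = 7744$)
$\frac{1}{\left(41029 + s\right) \left(f{\left(181,392 \right)} - 262241\right) + 69868} = \frac{1}{\left(41029 + 7744\right) \left(392 - 262241\right) + 69868} = \frac{1}{48773 \left(-261849\right) + 69868} = \frac{1}{-12771161277 + 69868} = \frac{1}{-12771091409} = - \frac{1}{12771091409}$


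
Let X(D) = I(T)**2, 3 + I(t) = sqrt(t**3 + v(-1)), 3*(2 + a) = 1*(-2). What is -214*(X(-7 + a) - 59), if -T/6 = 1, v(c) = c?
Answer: 57138 + 1284*I*sqrt(217) ≈ 57138.0 + 18915.0*I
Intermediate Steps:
a = -8/3 (a = -2 + (1*(-2))/3 = -2 + (1/3)*(-2) = -2 - 2/3 = -8/3 ≈ -2.6667)
T = -6 (T = -6*1 = -6)
I(t) = -3 + sqrt(-1 + t**3) (I(t) = -3 + sqrt(t**3 - 1) = -3 + sqrt(-1 + t**3))
X(D) = (-3 + I*sqrt(217))**2 (X(D) = (-3 + sqrt(-1 + (-6)**3))**2 = (-3 + sqrt(-1 - 216))**2 = (-3 + sqrt(-217))**2 = (-3 + I*sqrt(217))**2)
-214*(X(-7 + a) - 59) = -214*((3 - I*sqrt(217))**2 - 59) = -214*(-59 + (3 - I*sqrt(217))**2) = 12626 - 214*(3 - I*sqrt(217))**2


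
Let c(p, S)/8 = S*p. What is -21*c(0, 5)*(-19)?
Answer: 0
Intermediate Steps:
c(p, S) = 8*S*p (c(p, S) = 8*(S*p) = 8*S*p)
-21*c(0, 5)*(-19) = -168*5*0*(-19) = -21*0*(-19) = 0*(-19) = 0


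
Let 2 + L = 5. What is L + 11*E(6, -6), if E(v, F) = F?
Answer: -63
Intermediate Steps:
L = 3 (L = -2 + 5 = 3)
L + 11*E(6, -6) = 3 + 11*(-6) = 3 - 66 = -63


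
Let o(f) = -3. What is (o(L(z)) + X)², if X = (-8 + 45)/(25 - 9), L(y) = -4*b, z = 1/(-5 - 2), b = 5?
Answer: 121/256 ≈ 0.47266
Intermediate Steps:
z = -⅐ (z = 1/(-7) = -⅐ ≈ -0.14286)
L(y) = -20 (L(y) = -4*5 = -20)
X = 37/16 ≈ 2.3125
(o(L(z)) + X)² = (-3 + 37/16)² = (-11/16)² = 121/256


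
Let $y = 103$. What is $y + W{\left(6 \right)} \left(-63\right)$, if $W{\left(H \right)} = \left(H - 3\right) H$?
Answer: $-1031$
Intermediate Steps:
$W{\left(H \right)} = H \left(-3 + H\right)$ ($W{\left(H \right)} = \left(-3 + H\right) H = H \left(-3 + H\right)$)
$y + W{\left(6 \right)} \left(-63\right) = 103 + 6 \left(-3 + 6\right) \left(-63\right) = 103 + 6 \cdot 3 \left(-63\right) = 103 + 18 \left(-63\right) = 103 - 1134 = -1031$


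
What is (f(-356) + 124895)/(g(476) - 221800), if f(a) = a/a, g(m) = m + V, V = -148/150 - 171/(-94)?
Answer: -880516800/1560328331 ≈ -0.56431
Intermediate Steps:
V = 5869/7050 (V = -148*1/150 - 171*(-1/94) = -74/75 + 171/94 = 5869/7050 ≈ 0.83248)
g(m) = 5869/7050 + m (g(m) = m + 5869/7050 = 5869/7050 + m)
f(a) = 1
(f(-356) + 124895)/(g(476) - 221800) = (1 + 124895)/((5869/7050 + 476) - 221800) = 124896/(3361669/7050 - 221800) = 124896/(-1560328331/7050) = 124896*(-7050/1560328331) = -880516800/1560328331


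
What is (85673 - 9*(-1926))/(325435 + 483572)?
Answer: 103007/809007 ≈ 0.12733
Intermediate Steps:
(85673 - 9*(-1926))/(325435 + 483572) = (85673 + 17334)/809007 = 103007*(1/809007) = 103007/809007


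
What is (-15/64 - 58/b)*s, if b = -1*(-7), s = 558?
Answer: -1064943/224 ≈ -4754.2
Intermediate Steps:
b = 7
(-15/64 - 58/b)*s = (-15/64 - 58/7)*558 = -3817/448*558 = -1064943/224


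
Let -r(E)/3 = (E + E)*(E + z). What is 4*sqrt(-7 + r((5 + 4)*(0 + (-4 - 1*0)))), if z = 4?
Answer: 4*I*sqrt(6919) ≈ 332.72*I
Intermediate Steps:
r(E) = -6*E*(4 + E) (r(E) = -3*(E + E)*(E + 4) = -3*2*E*(4 + E) = -6*E*(4 + E))
4*sqrt(-7 + r((5 + 4)*(0 + (-4 - 1*0)))) = 4*sqrt(-7 - 6*(5 + 4)*(0 + (-4 - 1*0))*(4 + (5 + 4)*(0 + (-4 - 1*0)))) = 4*sqrt(-7 - 6*9*(0 + (-4 + 0))*(4 + 9*(0 + (-4 + 0)))) = 4*sqrt(-7 - 6*9*(0 - 4)*(4 + 9*(0 - 4))) = 4*sqrt(-7 - 6*9*(-4)*(4 + 9*(-4))) = 4*sqrt(-7 - 6*(-36)*(4 - 36)) = 4*sqrt(-7 - 6*(-36)*(-32)) = 4*sqrt(-7 - 6912) = 4*sqrt(-6919) = 4*(I*sqrt(6919)) = 4*I*sqrt(6919)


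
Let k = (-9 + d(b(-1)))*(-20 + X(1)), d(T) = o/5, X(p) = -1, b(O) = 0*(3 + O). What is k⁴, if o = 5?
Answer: 796594176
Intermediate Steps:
b(O) = 0
d(T) = 1 (d(T) = 5/5 = 5*(⅕) = 1)
k = 168 (k = (-9 + 1)*(-20 - 1) = -8*(-21) = 168)
k⁴ = 168⁴ = 796594176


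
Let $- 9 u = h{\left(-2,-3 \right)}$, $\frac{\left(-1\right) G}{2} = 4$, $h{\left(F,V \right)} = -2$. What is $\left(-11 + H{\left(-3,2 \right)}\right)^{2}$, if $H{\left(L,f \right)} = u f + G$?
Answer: $\frac{27889}{81} \approx 344.31$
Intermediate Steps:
$G = -8$ ($G = \left(-2\right) 4 = -8$)
$u = \frac{2}{9}$ ($u = \left(- \frac{1}{9}\right) \left(-2\right) = \frac{2}{9} \approx 0.22222$)
$H{\left(L,f \right)} = -8 + \frac{2 f}{9}$ ($H{\left(L,f \right)} = \frac{2 f}{9} - 8 = -8 + \frac{2 f}{9}$)
$\left(-11 + H{\left(-3,2 \right)}\right)^{2} = \left(-11 + \left(-8 + \frac{2}{9} \cdot 2\right)\right)^{2} = \left(-11 + \left(-8 + \frac{4}{9}\right)\right)^{2} = \left(-11 - \frac{68}{9}\right)^{2} = \left(- \frac{167}{9}\right)^{2} = \frac{27889}{81}$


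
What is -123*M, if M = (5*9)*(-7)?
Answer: 38745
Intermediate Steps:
M = -315 (M = 45*(-7) = -315)
-123*M = -123*(-315) = 38745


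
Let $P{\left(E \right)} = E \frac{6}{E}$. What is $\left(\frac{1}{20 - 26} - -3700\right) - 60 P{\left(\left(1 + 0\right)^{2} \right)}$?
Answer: $\frac{20039}{6} \approx 3339.8$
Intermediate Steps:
$P{\left(E \right)} = 6$
$\left(\frac{1}{20 - 26} - -3700\right) - 60 P{\left(\left(1 + 0\right)^{2} \right)} = \left(\frac{1}{20 - 26} - -3700\right) - 360 = \left(\frac{1}{-6} + 3700\right) - 360 = \left(- \frac{1}{6} + 3700\right) - 360 = \frac{22199}{6} - 360 = \frac{20039}{6}$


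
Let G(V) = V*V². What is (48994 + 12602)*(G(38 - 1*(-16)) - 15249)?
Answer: 8759875140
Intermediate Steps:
G(V) = V³
(48994 + 12602)*(G(38 - 1*(-16)) - 15249) = (48994 + 12602)*((38 - 1*(-16))³ - 15249) = 61596*((38 + 16)³ - 15249) = 61596*(54³ - 15249) = 61596*(157464 - 15249) = 61596*142215 = 8759875140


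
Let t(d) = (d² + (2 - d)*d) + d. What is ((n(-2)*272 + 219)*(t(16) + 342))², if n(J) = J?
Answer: 16065562500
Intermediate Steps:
t(d) = d + d² + d*(2 - d) (t(d) = (d² + d*(2 - d)) + d = d + d² + d*(2 - d))
((n(-2)*272 + 219)*(t(16) + 342))² = ((-2*272 + 219)*(3*16 + 342))² = ((-544 + 219)*(48 + 342))² = (-325*390)² = (-126750)² = 16065562500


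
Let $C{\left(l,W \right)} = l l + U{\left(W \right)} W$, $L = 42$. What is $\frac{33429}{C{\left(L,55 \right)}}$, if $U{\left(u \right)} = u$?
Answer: $\frac{33429}{4789} \approx 6.9804$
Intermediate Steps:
$C{\left(l,W \right)} = W^{2} + l^{2}$ ($C{\left(l,W \right)} = l l + W W = l^{2} + W^{2} = W^{2} + l^{2}$)
$\frac{33429}{C{\left(L,55 \right)}} = \frac{33429}{55^{2} + 42^{2}} = \frac{33429}{3025 + 1764} = \frac{33429}{4789}$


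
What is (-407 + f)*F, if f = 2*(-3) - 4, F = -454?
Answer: 189318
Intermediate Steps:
f = -10 (f = -6 - 4 = -10)
(-407 + f)*F = (-407 - 10)*(-454) = -417*(-454) = 189318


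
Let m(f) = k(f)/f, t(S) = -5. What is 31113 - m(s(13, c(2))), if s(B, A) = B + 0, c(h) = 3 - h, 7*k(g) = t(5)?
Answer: 2831288/91 ≈ 31113.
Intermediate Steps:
k(g) = -5/7 (k(g) = (⅐)*(-5) = -5/7)
s(B, A) = B
m(f) = -5/(7*f)
31113 - m(s(13, c(2))) = 31113 - (-5)/(7*13) = 31113 - 1*(-5/91) = 31113 + 5/91 = 2831288/91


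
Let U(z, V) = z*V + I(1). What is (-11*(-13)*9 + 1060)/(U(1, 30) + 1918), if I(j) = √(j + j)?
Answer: 2285978/1897351 - 2347*√2/3794702 ≈ 1.2040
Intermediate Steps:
I(j) = √2*√j (I(j) = √(2*j) = √2*√j)
U(z, V) = √2 + V*z (U(z, V) = z*V + √2*√1 = V*z + √2*1 = V*z + √2 = √2 + V*z)
(-11*(-13)*9 + 1060)/(U(1, 30) + 1918) = (-11*(-13)*9 + 1060)/((√2 + 30*1) + 1918) = (143*9 + 1060)/((√2 + 30) + 1918) = (1287 + 1060)/((30 + √2) + 1918) = 2347/(1948 + √2)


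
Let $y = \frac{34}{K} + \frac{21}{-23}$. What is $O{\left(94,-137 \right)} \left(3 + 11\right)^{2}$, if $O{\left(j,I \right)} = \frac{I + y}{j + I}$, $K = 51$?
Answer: $\frac{1856120}{2967} \approx 625.59$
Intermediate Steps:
$y = - \frac{17}{69}$ ($y = \frac{34}{51} + \frac{21}{-23} = 34 \cdot \frac{1}{51} + 21 \left(- \frac{1}{23}\right) = \frac{2}{3} - \frac{21}{23} = - \frac{17}{69} \approx -0.24638$)
$O{\left(j,I \right)} = \frac{- \frac{17}{69} + I}{I + j}$ ($O{\left(j,I \right)} = \frac{I - \frac{17}{69}}{j + I} = \frac{- \frac{17}{69} + I}{I + j}$)
$O{\left(94,-137 \right)} \left(3 + 11\right)^{2} = \frac{- \frac{17}{69} - 137}{-137 + 94} \left(3 + 11\right)^{2} = \frac{1}{-43} \left(- \frac{9470}{69}\right) 14^{2} = \left(- \frac{1}{43}\right) \left(- \frac{9470}{69}\right) 196 = \frac{9470}{2967} \cdot 196 = \frac{1856120}{2967}$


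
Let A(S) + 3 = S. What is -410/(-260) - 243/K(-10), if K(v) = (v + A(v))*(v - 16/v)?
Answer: 668/2093 ≈ 0.31916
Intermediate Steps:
A(S) = -3 + S
K(v) = (-3 + 2*v)*(v - 16/v) (K(v) = (v + (-3 + v))*(v - 16/v) = (-3 + 2*v)*(v - 16/v))
-410/(-260) - 243/K(-10) = -410/(-260) - 243/(-32 - 3*(-10) + 2*(-10)² + 48/(-10)) = -410*(-1/260) - 243/(-32 + 30 + 2*100 + 48*(-⅒)) = 41/26 - 243/(-32 + 30 + 200 - 24/5) = 41/26 - 243/966/5 = 41/26 - 243*5/966 = 41/26 - 405/322 = 668/2093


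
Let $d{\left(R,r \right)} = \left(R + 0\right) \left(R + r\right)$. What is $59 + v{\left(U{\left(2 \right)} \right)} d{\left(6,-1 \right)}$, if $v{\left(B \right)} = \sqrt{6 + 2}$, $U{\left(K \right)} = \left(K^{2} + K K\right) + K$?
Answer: $59 + 60 \sqrt{2} \approx 143.85$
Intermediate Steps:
$d{\left(R,r \right)} = R \left(R + r\right)$
$U{\left(K \right)} = K + 2 K^{2}$ ($U{\left(K \right)} = \left(K^{2} + K^{2}\right) + K = 2 K^{2} + K = K + 2 K^{2}$)
$v{\left(B \right)} = 2 \sqrt{2}$ ($v{\left(B \right)} = \sqrt{8} = 2 \sqrt{2}$)
$59 + v{\left(U{\left(2 \right)} \right)} d{\left(6,-1 \right)} = 59 + 2 \sqrt{2} \cdot 6 \left(6 - 1\right) = 59 + 2 \sqrt{2} \cdot 6 \cdot 5 = 59 + 2 \sqrt{2} \cdot 30 = 59 + 60 \sqrt{2}$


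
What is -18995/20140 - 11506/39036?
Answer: -48660983/39309252 ≈ -1.2379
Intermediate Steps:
-18995/20140 - 11506/39036 = -18995*1/20140 - 11506*1/39036 = -3799/4028 - 5753/19518 = -48660983/39309252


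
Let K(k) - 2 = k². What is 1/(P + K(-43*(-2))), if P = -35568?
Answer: -1/28170 ≈ -3.5499e-5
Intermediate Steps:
K(k) = 2 + k²
1/(P + K(-43*(-2))) = 1/(-35568 + (2 + (-43*(-2))²)) = 1/(-35568 + (2 + 86²)) = 1/(-35568 + (2 + 7396)) = 1/(-35568 + 7398) = 1/(-28170) = -1/28170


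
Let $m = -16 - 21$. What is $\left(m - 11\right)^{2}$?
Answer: $2304$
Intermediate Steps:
$m = -37$ ($m = -16 - 21 = -37$)
$\left(m - 11\right)^{2} = \left(-37 - 11\right)^{2} = \left(-48\right)^{2} = 2304$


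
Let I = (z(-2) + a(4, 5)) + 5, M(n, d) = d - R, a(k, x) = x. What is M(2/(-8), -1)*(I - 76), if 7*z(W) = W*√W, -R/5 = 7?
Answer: -2244 - 68*I*√2/7 ≈ -2244.0 - 13.738*I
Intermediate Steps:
R = -35 (R = -5*7 = -35)
z(W) = W^(3/2)/7 (z(W) = (W*√W)/7 = W^(3/2)/7)
M(n, d) = 35 + d (M(n, d) = d - 1*(-35) = d + 35 = 35 + d)
I = 10 - 2*I*√2/7 (I = ((-2)^(3/2)/7 + 5) + 5 = ((-2*I*√2)/7 + 5) + 5 = (-2*I*√2/7 + 5) + 5 = (5 - 2*I*√2/7) + 5 = 10 - 2*I*√2/7 ≈ 10.0 - 0.40406*I)
M(2/(-8), -1)*(I - 76) = (35 - 1)*((10 - 2*I*√2/7) - 76) = 34*(-66 - 2*I*√2/7) = -2244 - 68*I*√2/7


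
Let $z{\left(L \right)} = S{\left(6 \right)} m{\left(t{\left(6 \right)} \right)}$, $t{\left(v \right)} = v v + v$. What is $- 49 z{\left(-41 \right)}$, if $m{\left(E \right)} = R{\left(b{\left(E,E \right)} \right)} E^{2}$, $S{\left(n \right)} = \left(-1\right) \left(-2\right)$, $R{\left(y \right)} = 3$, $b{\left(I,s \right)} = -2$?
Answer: $-518616$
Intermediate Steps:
$S{\left(n \right)} = 2$
$t{\left(v \right)} = v + v^{2}$ ($t{\left(v \right)} = v^{2} + v = v + v^{2}$)
$m{\left(E \right)} = 3 E^{2}$
$z{\left(L \right)} = 10584$ ($z{\left(L \right)} = 2 \cdot 3 \left(6 \left(1 + 6\right)\right)^{2} = 2 \cdot 3 \left(6 \cdot 7\right)^{2} = 2 \cdot 3 \cdot 42^{2} = 2 \cdot 3 \cdot 1764 = 2 \cdot 5292 = 10584$)
$- 49 z{\left(-41 \right)} = \left(-49\right) 10584 = -518616$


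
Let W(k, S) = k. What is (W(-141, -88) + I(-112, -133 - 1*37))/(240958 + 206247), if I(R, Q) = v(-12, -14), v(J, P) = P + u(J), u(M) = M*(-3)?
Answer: -119/447205 ≈ -0.00026610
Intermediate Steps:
u(M) = -3*M
v(J, P) = P - 3*J
I(R, Q) = 22 (I(R, Q) = -14 - 3*(-12) = -14 + 36 = 22)
(W(-141, -88) + I(-112, -133 - 1*37))/(240958 + 206247) = (-141 + 22)/(240958 + 206247) = -119/447205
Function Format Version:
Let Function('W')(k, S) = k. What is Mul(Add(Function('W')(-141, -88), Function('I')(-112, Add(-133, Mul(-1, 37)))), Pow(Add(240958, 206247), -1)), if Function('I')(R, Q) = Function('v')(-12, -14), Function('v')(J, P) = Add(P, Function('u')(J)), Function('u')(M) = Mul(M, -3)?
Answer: Rational(-119, 447205) ≈ -0.00026610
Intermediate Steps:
Function('u')(M) = Mul(-3, M)
Function('v')(J, P) = Add(P, Mul(-3, J))
Function('I')(R, Q) = 22 (Function('I')(R, Q) = Add(-14, Mul(-3, -12)) = Add(-14, 36) = 22)
Mul(Add(Function('W')(-141, -88), Function('I')(-112, Add(-133, Mul(-1, 37)))), Pow(Add(240958, 206247), -1)) = Mul(Add(-141, 22), Pow(Add(240958, 206247), -1)) = Mul(-119, Pow(447205, -1)) = Mul(-119, Rational(1, 447205)) = Rational(-119, 447205)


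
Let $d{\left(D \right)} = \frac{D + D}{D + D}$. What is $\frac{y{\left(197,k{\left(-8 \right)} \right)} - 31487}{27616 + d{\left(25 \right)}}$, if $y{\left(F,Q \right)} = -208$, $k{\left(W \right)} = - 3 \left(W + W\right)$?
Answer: $- \frac{31695}{27617} \approx -1.1477$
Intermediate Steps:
$k{\left(W \right)} = - 6 W$ ($k{\left(W \right)} = - 3 \cdot 2 W = - 6 W$)
$d{\left(D \right)} = 1$ ($d{\left(D \right)} = \frac{2 D}{2 D} = 2 D \frac{1}{2 D} = 1$)
$\frac{y{\left(197,k{\left(-8 \right)} \right)} - 31487}{27616 + d{\left(25 \right)}} = \frac{-208 - 31487}{27616 + 1} = - \frac{31695}{27617}$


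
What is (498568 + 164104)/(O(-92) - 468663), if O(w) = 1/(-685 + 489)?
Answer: -129883712/91857949 ≈ -1.4140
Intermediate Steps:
O(w) = -1/196 (O(w) = 1/(-196) = -1/196)
(498568 + 164104)/(O(-92) - 468663) = (498568 + 164104)/(-1/196 - 468663) = 662672/(-91857949/196) = 662672*(-196/91857949) = -129883712/91857949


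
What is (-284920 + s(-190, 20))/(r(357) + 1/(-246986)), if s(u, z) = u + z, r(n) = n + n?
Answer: -5416402980/13565231 ≈ -399.29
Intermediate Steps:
r(n) = 2*n
(-284920 + s(-190, 20))/(r(357) + 1/(-246986)) = (-284920 + (-190 + 20))/(2*357 + 1/(-246986)) = (-284920 - 170)/(714 - 1/246986) = -285090/176348003/246986 = -285090*246986/176348003 = -5416402980/13565231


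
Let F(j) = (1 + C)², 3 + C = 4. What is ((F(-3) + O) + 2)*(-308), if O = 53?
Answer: -18172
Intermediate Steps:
C = 1 (C = -3 + 4 = 1)
F(j) = 4 (F(j) = (1 + 1)² = 2² = 4)
((F(-3) + O) + 2)*(-308) = ((4 + 53) + 2)*(-308) = (57 + 2)*(-308) = 59*(-308) = -18172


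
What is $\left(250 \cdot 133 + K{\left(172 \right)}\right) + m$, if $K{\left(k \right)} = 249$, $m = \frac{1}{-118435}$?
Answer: $\frac{3967454064}{118435} \approx 33499.0$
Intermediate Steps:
$m = - \frac{1}{118435} \approx -8.4434 \cdot 10^{-6}$
$\left(250 \cdot 133 + K{\left(172 \right)}\right) + m = \left(250 \cdot 133 + 249\right) - \frac{1}{118435} = \left(33250 + 249\right) - \frac{1}{118435} = 33499 - \frac{1}{118435} = \frac{3967454064}{118435}$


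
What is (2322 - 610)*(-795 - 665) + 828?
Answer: -2498692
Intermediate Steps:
(2322 - 610)*(-795 - 665) + 828 = 1712*(-1460) + 828 = -2499520 + 828 = -2498692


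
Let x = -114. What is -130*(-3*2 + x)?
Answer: 15600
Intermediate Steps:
-130*(-3*2 + x) = -130*(-3*2 - 114) = -130*(-6 - 114) = -130*(-120) = 15600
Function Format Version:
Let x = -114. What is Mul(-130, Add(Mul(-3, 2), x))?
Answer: 15600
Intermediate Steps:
Mul(-130, Add(Mul(-3, 2), x)) = Mul(-130, Add(Mul(-3, 2), -114)) = Mul(-130, Add(-6, -114)) = Mul(-130, -120) = 15600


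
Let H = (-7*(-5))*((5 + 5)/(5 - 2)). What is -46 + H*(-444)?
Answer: -51846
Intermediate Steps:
H = 350/3 (H = 35*(10/3) = 350/3 ≈ 116.67)
-46 + H*(-444) = -46 + (350/3)*(-444) = -46 - 51800 = -51846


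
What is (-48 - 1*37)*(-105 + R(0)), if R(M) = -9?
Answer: 9690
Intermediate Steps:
(-48 - 1*37)*(-105 + R(0)) = (-48 - 1*37)*(-105 - 9) = (-48 - 37)*(-114) = -85*(-114) = 9690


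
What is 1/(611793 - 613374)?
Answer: -1/1581 ≈ -0.00063251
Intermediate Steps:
1/(611793 - 613374) = 1/(-1581) = -1/1581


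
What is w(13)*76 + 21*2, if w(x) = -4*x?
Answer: -3910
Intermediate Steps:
w(13)*76 + 21*2 = -4*13*76 + 21*2 = -52*76 + 42 = -3952 + 42 = -3910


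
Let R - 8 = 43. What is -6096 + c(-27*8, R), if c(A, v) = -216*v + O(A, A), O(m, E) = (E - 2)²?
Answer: 30412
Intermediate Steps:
R = 51 (R = 8 + 43 = 51)
O(m, E) = (-2 + E)²
c(A, v) = (-2 + A)² - 216*v (c(A, v) = -216*v + (-2 + A)² = (-2 + A)² - 216*v)
-6096 + c(-27*8, R) = -6096 + ((-2 - 27*8)² - 216*51) = -6096 + ((-2 - 216)² - 11016) = -6096 + ((-218)² - 11016) = -6096 + (47524 - 11016) = -6096 + 36508 = 30412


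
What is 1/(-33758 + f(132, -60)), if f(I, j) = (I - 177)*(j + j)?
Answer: -1/28358 ≈ -3.5263e-5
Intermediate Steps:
f(I, j) = 2*j*(-177 + I) (f(I, j) = (-177 + I)*(2*j) = 2*j*(-177 + I))
1/(-33758 + f(132, -60)) = 1/(-33758 + 2*(-60)*(-177 + 132)) = 1/(-33758 + 2*(-60)*(-45)) = 1/(-33758 + 5400) = 1/(-28358) = -1/28358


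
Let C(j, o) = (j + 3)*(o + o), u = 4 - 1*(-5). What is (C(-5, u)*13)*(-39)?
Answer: 18252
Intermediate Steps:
u = 9 (u = 4 + 5 = 9)
C(j, o) = 2*o*(3 + j) (C(j, o) = (3 + j)*(2*o) = 2*o*(3 + j))
(C(-5, u)*13)*(-39) = ((2*9*(3 - 5))*13)*(-39) = ((2*9*(-2))*13)*(-39) = -36*13*(-39) = -468*(-39) = 18252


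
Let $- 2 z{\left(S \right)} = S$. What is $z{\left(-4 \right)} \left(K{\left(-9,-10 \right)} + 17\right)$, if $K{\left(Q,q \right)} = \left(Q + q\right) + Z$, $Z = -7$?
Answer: $-18$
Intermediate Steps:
$z{\left(S \right)} = - \frac{S}{2}$
$K{\left(Q,q \right)} = -7 + Q + q$ ($K{\left(Q,q \right)} = \left(Q + q\right) - 7 = -7 + Q + q$)
$z{\left(-4 \right)} \left(K{\left(-9,-10 \right)} + 17\right) = \left(- \frac{1}{2}\right) \left(-4\right) \left(\left(-7 - 9 - 10\right) + 17\right) = 2 \left(-26 + 17\right) = 2 \left(-9\right) = -18$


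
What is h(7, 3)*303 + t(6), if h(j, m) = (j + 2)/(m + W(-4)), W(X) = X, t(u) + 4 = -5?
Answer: -2736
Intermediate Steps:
t(u) = -9 (t(u) = -4 - 5 = -9)
h(j, m) = (2 + j)/(-4 + m) (h(j, m) = (j + 2)/(m - 4) = (2 + j)/(-4 + m))
h(7, 3)*303 + t(6) = ((2 + 7)/(-4 + 3))*303 - 9 = (9/(-1))*303 - 9 = -1*9*303 - 9 = -9*303 - 9 = -2727 - 9 = -2736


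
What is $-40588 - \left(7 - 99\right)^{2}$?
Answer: $-49052$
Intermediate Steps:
$-40588 - \left(7 - 99\right)^{2} = -40588 - \left(-92\right)^{2} = -40588 - 8464 = -49052$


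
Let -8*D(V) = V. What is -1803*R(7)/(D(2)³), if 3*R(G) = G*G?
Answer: 1884736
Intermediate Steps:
D(V) = -V/8
R(G) = G²/3 (R(G) = (G*G)/3 = G²/3)
-1803*R(7)/(D(2)³) = -1803*(⅓)*7²/((-⅛*2)³) = -1803*(⅓)*49/((-¼)³) = -29449/(-1/64) = -29449*(-64) = -1803*(-3136/3) = 1884736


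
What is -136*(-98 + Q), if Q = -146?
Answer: 33184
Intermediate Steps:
-136*(-98 + Q) = -136*(-98 - 146) = -136*(-244) = 33184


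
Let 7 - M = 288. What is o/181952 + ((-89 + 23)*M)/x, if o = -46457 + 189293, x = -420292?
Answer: 3541146645/4779560624 ≈ 0.74089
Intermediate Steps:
M = -281 (M = 7 - 1*288 = 7 - 288 = -281)
o = 142836
o/181952 + ((-89 + 23)*M)/x = 142836/181952 + ((-89 + 23)*(-281))/(-420292) = 142836*(1/181952) - 66*(-281)*(-1/420292) = 35709/45488 + 18546*(-1/420292) = 35709/45488 - 9273/210146 = 3541146645/4779560624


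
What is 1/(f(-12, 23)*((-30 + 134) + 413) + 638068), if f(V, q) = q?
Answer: 1/649959 ≈ 1.5386e-6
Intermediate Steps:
1/(f(-12, 23)*((-30 + 134) + 413) + 638068) = 1/(23*((-30 + 134) + 413) + 638068) = 1/(23*(104 + 413) + 638068) = 1/(23*517 + 638068) = 1/(11891 + 638068) = 1/649959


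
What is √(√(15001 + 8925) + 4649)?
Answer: √(4649 + √23926) ≈ 69.309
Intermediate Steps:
√(√(15001 + 8925) + 4649) = √(√23926 + 4649) = √(4649 + √23926)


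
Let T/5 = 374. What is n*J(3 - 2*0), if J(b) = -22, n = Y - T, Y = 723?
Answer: 25234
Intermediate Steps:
T = 1870 (T = 5*374 = 1870)
n = -1147 (n = 723 - 1*1870 = 723 - 1870 = -1147)
n*J(3 - 2*0) = -1147*(-22) = 25234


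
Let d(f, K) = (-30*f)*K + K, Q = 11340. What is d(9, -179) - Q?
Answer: 36811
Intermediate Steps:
d(f, K) = K - 30*K*f (d(f, K) = -30*K*f + K = K - 30*K*f)
d(9, -179) - Q = -179*(1 - 30*9) - 1*11340 = -179*(1 - 270) - 11340 = -179*(-269) - 11340 = 48151 - 11340 = 36811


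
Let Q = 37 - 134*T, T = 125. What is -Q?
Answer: 16713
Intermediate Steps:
Q = -16713 (Q = 37 - 134*125 = 37 - 16750 = -16713)
-Q = -1*(-16713) = 16713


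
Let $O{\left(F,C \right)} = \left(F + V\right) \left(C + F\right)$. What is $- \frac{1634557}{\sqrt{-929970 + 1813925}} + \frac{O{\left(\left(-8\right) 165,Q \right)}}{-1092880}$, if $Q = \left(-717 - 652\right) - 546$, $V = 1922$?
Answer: $\frac{194747}{109288} - \frac{1634557 \sqrt{883955}}{883955} \approx -1736.8$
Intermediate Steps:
$Q = -1915$ ($Q = -1369 - 546 = -1915$)
$O{\left(F,C \right)} = \left(1922 + F\right) \left(C + F\right)$ ($O{\left(F,C \right)} = \left(F + 1922\right) \left(C + F\right) = \left(1922 + F\right) \left(C + F\right)$)
$- \frac{1634557}{\sqrt{-929970 + 1813925}} + \frac{O{\left(\left(-8\right) 165,Q \right)}}{-1092880} = - \frac{1634557}{\sqrt{-929970 + 1813925}} + \frac{\left(\left(-8\right) 165\right)^{2} + 1922 \left(-1915\right) + 1922 \left(\left(-8\right) 165\right) - 1915 \left(\left(-8\right) 165\right)}{-1092880} = - \frac{1634557}{\sqrt{883955}} + \left(\left(-1320\right)^{2} - 3680630 + 1922 \left(-1320\right) - -2527800\right) \left(- \frac{1}{1092880}\right) = - 1634557 \frac{\sqrt{883955}}{883955} + \left(1742400 - 3680630 - 2537040 + 2527800\right) \left(- \frac{1}{1092880}\right) = - \frac{1634557 \sqrt{883955}}{883955} - - \frac{194747}{109288} = - \frac{1634557 \sqrt{883955}}{883955} + \frac{194747}{109288} = \frac{194747}{109288} - \frac{1634557 \sqrt{883955}}{883955}$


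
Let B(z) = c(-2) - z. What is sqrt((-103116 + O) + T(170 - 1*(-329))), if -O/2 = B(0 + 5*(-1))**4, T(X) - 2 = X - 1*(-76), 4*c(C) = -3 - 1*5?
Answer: I*sqrt(102701) ≈ 320.47*I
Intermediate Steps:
c(C) = -2 (c(C) = (-3 - 1*5)/4 = (-3 - 5)/4 = (1/4)*(-8) = -2)
B(z) = -2 - z
T(X) = 78 + X (T(X) = 2 + (X - 1*(-76)) = 2 + (X + 76) = 2 + (76 + X) = 78 + X)
O = -162 (O = -2*(-2 - (0 + 5*(-1)))**4 = -2*(-2 - (0 - 5))**4 = -2*(-2 - 1*(-5))**4 = -2*(-2 + 5)**4 = -2*3**4 = -2*81 = -162)
sqrt((-103116 + O) + T(170 - 1*(-329))) = sqrt((-103116 - 162) + (78 + (170 - 1*(-329)))) = sqrt(-103278 + (78 + (170 + 329))) = sqrt(-103278 + (78 + 499)) = sqrt(-103278 + 577) = sqrt(-102701) = I*sqrt(102701)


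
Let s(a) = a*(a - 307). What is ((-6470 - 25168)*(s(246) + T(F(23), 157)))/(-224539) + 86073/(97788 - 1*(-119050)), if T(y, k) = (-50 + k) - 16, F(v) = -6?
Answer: -102302355659913/48688587682 ≈ -2101.2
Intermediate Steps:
T(y, k) = -66 + k
s(a) = a*(-307 + a)
((-6470 - 25168)*(s(246) + T(F(23), 157)))/(-224539) + 86073/(97788 - 1*(-119050)) = ((-6470 - 25168)*(246*(-307 + 246) + (-66 + 157)))/(-224539) + 86073/(97788 - 1*(-119050)) = -31638*(246*(-61) + 91)*(-1/224539) + 86073/(97788 + 119050) = -31638*(-15006 + 91)*(-1/224539) + 86073/216838 = -31638*(-14915)*(-1/224539) + 86073*(1/216838) = 471880770*(-1/224539) + 86073/216838 = -471880770/224539 + 86073/216838 = -102302355659913/48688587682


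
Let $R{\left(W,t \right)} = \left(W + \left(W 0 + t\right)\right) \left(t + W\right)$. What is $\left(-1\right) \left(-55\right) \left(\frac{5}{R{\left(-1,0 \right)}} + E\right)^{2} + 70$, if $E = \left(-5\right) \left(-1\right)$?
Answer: $5570$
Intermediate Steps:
$R{\left(W,t \right)} = \left(W + t\right)^{2}$ ($R{\left(W,t \right)} = \left(W + \left(0 + t\right)\right) \left(W + t\right) = \left(W + t\right) \left(W + t\right) = \left(W + t\right)^{2}$)
$E = 5$
$\left(-1\right) \left(-55\right) \left(\frac{5}{R{\left(-1,0 \right)}} + E\right)^{2} + 70 = \left(-1\right) \left(-55\right) \left(\frac{5}{\left(-1 + 0\right)^{2}} + 5\right)^{2} + 70 = 55 \left(\frac{5}{\left(-1\right)^{2}} + 5\right)^{2} + 70 = 55 \left(\frac{5}{1} + 5\right)^{2} + 70 = 55 \left(5 \cdot 1 + 5\right)^{2} + 70 = 55 \left(5 + 5\right)^{2} + 70 = 55 \cdot 10^{2} + 70 = 55 \cdot 100 + 70 = 5500 + 70 = 5570$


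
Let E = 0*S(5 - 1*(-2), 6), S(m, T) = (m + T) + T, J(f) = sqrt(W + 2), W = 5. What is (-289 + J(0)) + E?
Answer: -289 + sqrt(7) ≈ -286.35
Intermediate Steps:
J(f) = sqrt(7) (J(f) = sqrt(5 + 2) = sqrt(7))
S(m, T) = m + 2*T (S(m, T) = (T + m) + T = m + 2*T)
E = 0 (E = 0*((5 - 1*(-2)) + 2*6) = 0*((5 + 2) + 12) = 0*(7 + 12) = 0*19 = 0)
(-289 + J(0)) + E = (-289 + sqrt(7)) + 0 = -289 + sqrt(7)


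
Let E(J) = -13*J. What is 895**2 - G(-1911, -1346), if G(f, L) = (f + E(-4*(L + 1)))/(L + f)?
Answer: 2608866574/3257 ≈ 8.0100e+5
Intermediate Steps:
G(f, L) = (52 + f + 52*L)/(L + f) (G(f, L) = (f - (-52)*(L + 1))/(L + f) = (f - (-52)*(1 + L))/(L + f) = (f - 13*(-4 - 4*L))/(L + f) = (f + (52 + 52*L))/(L + f) = (52 + f + 52*L)/(L + f))
895**2 - G(-1911, -1346) = 895**2 - (52 - 1911 + 52*(-1346))/(-1346 - 1911) = 801025 - (52 - 1911 - 69992)/(-3257) = 801025 - (-1)*(-71851)/3257 = 801025 - 1*71851/3257 = 801025 - 71851/3257 = 2608866574/3257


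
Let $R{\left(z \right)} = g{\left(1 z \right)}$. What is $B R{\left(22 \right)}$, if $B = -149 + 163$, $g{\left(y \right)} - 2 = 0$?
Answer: $28$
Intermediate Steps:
$g{\left(y \right)} = 2$ ($g{\left(y \right)} = 2 + 0 = 2$)
$R{\left(z \right)} = 2$
$B = 14$
$B R{\left(22 \right)} = 14 \cdot 2 = 28$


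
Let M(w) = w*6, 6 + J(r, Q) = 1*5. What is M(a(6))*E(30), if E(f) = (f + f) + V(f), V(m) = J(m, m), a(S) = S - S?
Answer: 0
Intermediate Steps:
J(r, Q) = -1 (J(r, Q) = -6 + 1*5 = -6 + 5 = -1)
a(S) = 0
V(m) = -1
E(f) = -1 + 2*f (E(f) = (f + f) - 1 = 2*f - 1 = -1 + 2*f)
M(w) = 6*w
M(a(6))*E(30) = (6*0)*(-1 + 2*30) = 0*(-1 + 60) = 0*59 = 0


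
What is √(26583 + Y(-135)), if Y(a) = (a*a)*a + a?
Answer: I*√2433927 ≈ 1560.1*I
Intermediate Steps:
Y(a) = a + a³ (Y(a) = a²*a + a = a³ + a = a + a³)
√(26583 + Y(-135)) = √(26583 + (-135 + (-135)³)) = √(26583 + (-135 - 2460375)) = √(26583 - 2460510) = √(-2433927) = I*√2433927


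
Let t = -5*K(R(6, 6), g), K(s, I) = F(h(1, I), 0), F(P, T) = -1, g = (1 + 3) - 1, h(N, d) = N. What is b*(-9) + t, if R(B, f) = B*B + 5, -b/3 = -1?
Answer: -22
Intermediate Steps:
b = 3 (b = -3*(-1) = 3)
R(B, f) = 5 + B² (R(B, f) = B² + 5 = 5 + B²)
g = 3 (g = 4 - 1 = 3)
K(s, I) = -1
t = 5 (t = -5*(-1) = 5)
b*(-9) + t = 3*(-9) + 5 = -27 + 5 = -22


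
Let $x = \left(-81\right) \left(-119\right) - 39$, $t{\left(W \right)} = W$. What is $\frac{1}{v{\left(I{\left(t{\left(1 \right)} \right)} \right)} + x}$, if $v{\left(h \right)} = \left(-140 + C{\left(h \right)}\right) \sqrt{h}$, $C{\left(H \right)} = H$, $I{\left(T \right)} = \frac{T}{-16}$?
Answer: $\frac{13107200}{125830794027} + \frac{15936 i}{41943598009} \approx 0.00010417 + 3.7994 \cdot 10^{-7} i$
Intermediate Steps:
$I{\left(T \right)} = - \frac{T}{16}$ ($I{\left(T \right)} = T \left(- \frac{1}{16}\right) = - \frac{T}{16}$)
$v{\left(h \right)} = \sqrt{h} \left(-140 + h\right)$ ($v{\left(h \right)} = \left(-140 + h\right) \sqrt{h} = \sqrt{h} \left(-140 + h\right)$)
$x = 9600$ ($x = 9639 - 39 = 9600$)
$\frac{1}{v{\left(I{\left(t{\left(1 \right)} \right)} \right)} + x} = \frac{1}{\sqrt{\left(- \frac{1}{16}\right) 1} \left(-140 - \frac{1}{16}\right) + 9600} = \frac{1}{\sqrt{- \frac{1}{16}} \left(-140 - \frac{1}{16}\right) + 9600} = \frac{1}{\frac{i}{4} \left(- \frac{2241}{16}\right) + 9600} = \frac{1}{- \frac{2241 i}{64} + 9600} = \frac{1}{9600 - \frac{2241 i}{64}} = \frac{4096 \left(9600 + \frac{2241 i}{64}\right)}{377492382081}$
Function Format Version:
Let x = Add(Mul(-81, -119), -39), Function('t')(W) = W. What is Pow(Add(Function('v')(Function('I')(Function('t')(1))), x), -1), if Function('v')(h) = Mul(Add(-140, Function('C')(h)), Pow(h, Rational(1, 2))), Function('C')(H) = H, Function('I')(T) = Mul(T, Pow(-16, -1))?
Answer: Add(Rational(13107200, 125830794027), Mul(Rational(15936, 41943598009), I)) ≈ Add(0.00010417, Mul(3.7994e-7, I))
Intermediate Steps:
Function('I')(T) = Mul(Rational(-1, 16), T) (Function('I')(T) = Mul(T, Rational(-1, 16)) = Mul(Rational(-1, 16), T))
Function('v')(h) = Mul(Pow(h, Rational(1, 2)), Add(-140, h)) (Function('v')(h) = Mul(Add(-140, h), Pow(h, Rational(1, 2))) = Mul(Pow(h, Rational(1, 2)), Add(-140, h)))
x = 9600 (x = Add(9639, -39) = 9600)
Pow(Add(Function('v')(Function('I')(Function('t')(1))), x), -1) = Pow(Add(Mul(Pow(Mul(Rational(-1, 16), 1), Rational(1, 2)), Add(-140, Mul(Rational(-1, 16), 1))), 9600), -1) = Pow(Add(Mul(Pow(Rational(-1, 16), Rational(1, 2)), Add(-140, Rational(-1, 16))), 9600), -1) = Pow(Add(Mul(Mul(Rational(1, 4), I), Rational(-2241, 16)), 9600), -1) = Pow(Add(Mul(Rational(-2241, 64), I), 9600), -1) = Pow(Add(9600, Mul(Rational(-2241, 64), I)), -1) = Mul(Rational(4096, 377492382081), Add(9600, Mul(Rational(2241, 64), I)))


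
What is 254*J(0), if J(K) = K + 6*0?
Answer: 0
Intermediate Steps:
J(K) = K (J(K) = K + 0 = K)
254*J(0) = 254*0 = 0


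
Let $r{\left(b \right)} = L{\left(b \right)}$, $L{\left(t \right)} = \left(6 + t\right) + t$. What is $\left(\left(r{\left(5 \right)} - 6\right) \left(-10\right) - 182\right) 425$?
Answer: $-119850$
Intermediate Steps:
$L{\left(t \right)} = 6 + 2 t$
$r{\left(b \right)} = 6 + 2 b$
$\left(\left(r{\left(5 \right)} - 6\right) \left(-10\right) - 182\right) 425 = \left(\left(\left(6 + 2 \cdot 5\right) - 6\right) \left(-10\right) - 182\right) 425 = \left(\left(\left(6 + 10\right) - 6\right) \left(-10\right) - 182\right) 425 = \left(\left(16 - 6\right) \left(-10\right) - 182\right) 425 = \left(10 \left(-10\right) - 182\right) 425 = \left(-100 - 182\right) 425 = \left(-282\right) 425 = -119850$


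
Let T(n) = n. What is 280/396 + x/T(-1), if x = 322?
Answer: -31808/99 ≈ -321.29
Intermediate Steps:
280/396 + x/T(-1) = 280/396 + 322/(-1) = 280*(1/396) + 322*(-1) = 70/99 - 322 = -31808/99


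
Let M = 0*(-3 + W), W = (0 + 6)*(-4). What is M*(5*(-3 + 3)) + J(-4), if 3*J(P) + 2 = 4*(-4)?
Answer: -6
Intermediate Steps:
W = -24 (W = 6*(-4) = -24)
M = 0 (M = 0*(-3 - 24) = 0*(-27) = 0)
J(P) = -6 (J(P) = -⅔ + (4*(-4))/3 = -⅔ + (⅓)*(-16) = -⅔ - 16/3 = -6)
M*(5*(-3 + 3)) + J(-4) = 0*(5*(-3 + 3)) - 6 = 0*(5*0) - 6 = 0*0 - 6 = 0 - 6 = -6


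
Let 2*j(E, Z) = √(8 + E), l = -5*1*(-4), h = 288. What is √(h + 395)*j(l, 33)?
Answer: √4781 ≈ 69.145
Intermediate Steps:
l = 20 (l = -5*(-4) = 20)
j(E, Z) = √(8 + E)/2
√(h + 395)*j(l, 33) = √(288 + 395)*(√(8 + 20)/2) = √683*(√28/2) = √683*((2*√7)/2) = √683*√7 = √4781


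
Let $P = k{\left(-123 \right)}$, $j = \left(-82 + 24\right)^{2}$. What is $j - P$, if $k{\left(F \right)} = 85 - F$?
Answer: $3156$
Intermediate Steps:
$j = 3364$ ($j = \left(-58\right)^{2} = 3364$)
$P = 208$ ($P = 85 - -123 = 85 + 123 = 208$)
$j - P = 3364 - 208 = 3156$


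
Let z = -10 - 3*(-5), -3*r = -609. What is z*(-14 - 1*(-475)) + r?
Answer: 2508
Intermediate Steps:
r = 203 (r = -⅓*(-609) = 203)
z = 5 (z = -10 + 15 = 5)
z*(-14 - 1*(-475)) + r = 5*(-14 - 1*(-475)) + 203 = 5*(-14 + 475) + 203 = 5*461 + 203 = 2305 + 203 = 2508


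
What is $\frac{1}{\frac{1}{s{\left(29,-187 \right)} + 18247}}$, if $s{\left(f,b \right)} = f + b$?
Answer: $18089$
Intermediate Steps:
$s{\left(f,b \right)} = b + f$
$\frac{1}{\frac{1}{s{\left(29,-187 \right)} + 18247}} = \frac{1}{\frac{1}{\left(-187 + 29\right) + 18247}} = \frac{1}{\frac{1}{-158 + 18247}} = \frac{1}{\frac{1}{18089}} = 18089$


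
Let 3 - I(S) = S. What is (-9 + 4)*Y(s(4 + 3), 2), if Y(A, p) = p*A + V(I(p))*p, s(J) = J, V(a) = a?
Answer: -80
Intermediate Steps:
I(S) = 3 - S
Y(A, p) = A*p + p*(3 - p) (Y(A, p) = p*A + (3 - p)*p = A*p + p*(3 - p))
(-9 + 4)*Y(s(4 + 3), 2) = (-9 + 4)*(2*(3 + (4 + 3) - 1*2)) = -10*(3 + 7 - 2) = -10*8 = -5*16 = -80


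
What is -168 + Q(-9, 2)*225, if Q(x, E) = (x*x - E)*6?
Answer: 106482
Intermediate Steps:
Q(x, E) = -6*E + 6*x² (Q(x, E) = (x² - E)*6 = -6*E + 6*x²)
-168 + Q(-9, 2)*225 = -168 + (-6*2 + 6*(-9)²)*225 = -168 + (-12 + 6*81)*225 = -168 + (-12 + 486)*225 = -168 + 474*225 = -168 + 106650 = 106482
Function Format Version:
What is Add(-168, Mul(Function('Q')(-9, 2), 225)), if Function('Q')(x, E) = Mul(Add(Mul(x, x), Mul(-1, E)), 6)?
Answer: 106482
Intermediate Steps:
Function('Q')(x, E) = Add(Mul(-6, E), Mul(6, Pow(x, 2))) (Function('Q')(x, E) = Mul(Add(Pow(x, 2), Mul(-1, E)), 6) = Add(Mul(-6, E), Mul(6, Pow(x, 2))))
Add(-168, Mul(Function('Q')(-9, 2), 225)) = Add(-168, Mul(Add(Mul(-6, 2), Mul(6, Pow(-9, 2))), 225)) = Add(-168, Mul(Add(-12, Mul(6, 81)), 225)) = Add(-168, Mul(Add(-12, 486), 225)) = Add(-168, Mul(474, 225)) = Add(-168, 106650) = 106482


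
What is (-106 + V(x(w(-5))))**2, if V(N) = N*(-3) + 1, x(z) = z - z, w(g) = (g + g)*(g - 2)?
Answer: 11025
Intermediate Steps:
w(g) = 2*g*(-2 + g) (w(g) = (2*g)*(-2 + g) = 2*g*(-2 + g))
x(z) = 0
V(N) = 1 - 3*N (V(N) = -3*N + 1 = 1 - 3*N)
(-106 + V(x(w(-5))))**2 = (-106 + (1 - 3*0))**2 = (-106 + (1 + 0))**2 = (-106 + 1)**2 = (-105)**2 = 11025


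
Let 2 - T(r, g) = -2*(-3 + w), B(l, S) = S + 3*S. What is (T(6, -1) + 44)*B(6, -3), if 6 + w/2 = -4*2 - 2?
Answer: 288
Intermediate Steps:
w = -32 (w = -12 + 2*(-4*2 - 2) = -12 + 2*(-8 - 2) = -12 + 2*(-10) = -12 - 20 = -32)
B(l, S) = 4*S
T(r, g) = -68 (T(r, g) = 2 - (-2)*(-3 - 32) = 2 - (-2)*(-35) = 2 - 1*70 = 2 - 70 = -68)
(T(6, -1) + 44)*B(6, -3) = (-68 + 44)*(4*(-3)) = -24*(-12) = 288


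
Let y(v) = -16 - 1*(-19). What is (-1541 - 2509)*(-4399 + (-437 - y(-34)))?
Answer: 19597950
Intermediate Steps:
y(v) = 3 (y(v) = -16 + 19 = 3)
(-1541 - 2509)*(-4399 + (-437 - y(-34))) = (-1541 - 2509)*(-4399 + (-437 - 1*3)) = -4050*(-4399 + (-437 - 3)) = -4050*(-4399 - 440) = -4050*(-4839) = 19597950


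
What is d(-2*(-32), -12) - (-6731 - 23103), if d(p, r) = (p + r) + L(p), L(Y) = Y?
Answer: 29950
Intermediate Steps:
d(p, r) = r + 2*p (d(p, r) = (p + r) + p = r + 2*p)
d(-2*(-32), -12) - (-6731 - 23103) = (-12 + 2*(-2*(-32))) - (-6731 - 23103) = (-12 + 2*64) - 1*(-29834) = (-12 + 128) + 29834 = 116 + 29834 = 29950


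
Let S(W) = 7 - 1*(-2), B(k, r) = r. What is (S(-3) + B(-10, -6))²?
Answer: 9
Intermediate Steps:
S(W) = 9 (S(W) = 7 + 2 = 9)
(S(-3) + B(-10, -6))² = (9 - 6)² = 3² = 9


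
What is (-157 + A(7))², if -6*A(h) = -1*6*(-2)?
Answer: 25281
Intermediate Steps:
A(h) = -2 (A(h) = -(-1*6)*(-2)/6 = -(-1)*(-2) = -⅙*12 = -2)
(-157 + A(7))² = (-157 - 2)² = (-159)² = 25281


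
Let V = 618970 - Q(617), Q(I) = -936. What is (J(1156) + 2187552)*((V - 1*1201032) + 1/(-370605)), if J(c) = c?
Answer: -471378104979899548/370605 ≈ -1.2719e+12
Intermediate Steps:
V = 619906 (V = 618970 - 1*(-936) = 618970 + 936 = 619906)
(J(1156) + 2187552)*((V - 1*1201032) + 1/(-370605)) = (1156 + 2187552)*((619906 - 1*1201032) + 1/(-370605)) = 2188708*((619906 - 1201032) - 1/370605) = 2188708*(-581126 - 1/370605) = 2188708*(-215368201231/370605) = -471378104979899548/370605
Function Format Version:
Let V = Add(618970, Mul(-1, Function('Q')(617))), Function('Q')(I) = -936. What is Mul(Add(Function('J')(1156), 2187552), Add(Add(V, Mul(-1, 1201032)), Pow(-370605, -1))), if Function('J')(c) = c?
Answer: Rational(-471378104979899548, 370605) ≈ -1.2719e+12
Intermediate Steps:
V = 619906 (V = Add(618970, Mul(-1, -936)) = Add(618970, 936) = 619906)
Mul(Add(Function('J')(1156), 2187552), Add(Add(V, Mul(-1, 1201032)), Pow(-370605, -1))) = Mul(Add(1156, 2187552), Add(Add(619906, Mul(-1, 1201032)), Pow(-370605, -1))) = Mul(2188708, Add(Add(619906, -1201032), Rational(-1, 370605))) = Mul(2188708, Add(-581126, Rational(-1, 370605))) = Mul(2188708, Rational(-215368201231, 370605)) = Rational(-471378104979899548, 370605)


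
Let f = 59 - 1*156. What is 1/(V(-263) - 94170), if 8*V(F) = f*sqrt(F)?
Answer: -6026880/567553764167 + 776*I*sqrt(263)/567553764167 ≈ -1.0619e-5 + 2.2173e-8*I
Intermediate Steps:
f = -97 (f = 59 - 156 = -97)
V(F) = -97*sqrt(F)/8 (V(F) = (-97*sqrt(F))/8 = -97*sqrt(F)/8)
1/(V(-263) - 94170) = 1/(-97*I*sqrt(263)/8 - 94170) = 1/(-94170 - 97*I*sqrt(263)/8)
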